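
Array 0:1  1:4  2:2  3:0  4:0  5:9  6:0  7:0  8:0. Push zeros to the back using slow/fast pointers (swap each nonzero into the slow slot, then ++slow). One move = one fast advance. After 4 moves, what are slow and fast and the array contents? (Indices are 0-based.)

(s=0,f=0) a[fast]=1≠0 swap→a[0]=1 → slow++,fast++
(s=1,f=1) a[fast]=4≠0 swap→a[1]=4 → slow++,fast++
(s=2,f=2) a[fast]=2≠0 swap→a[2]=2 → slow++,fast++
(s=3,f=3) a[fast]=0 → fast++

slow=3, fast=4, a=[1, 4, 2, 0, 0, 9, 0, 0, 0]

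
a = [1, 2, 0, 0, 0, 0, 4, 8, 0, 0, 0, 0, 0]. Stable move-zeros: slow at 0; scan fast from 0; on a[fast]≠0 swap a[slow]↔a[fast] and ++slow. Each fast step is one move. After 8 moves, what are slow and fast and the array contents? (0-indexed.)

(s=0,f=0) a[fast]=1≠0 swap→a[0]=1 → slow++,fast++
(s=1,f=1) a[fast]=2≠0 swap→a[1]=2 → slow++,fast++
(s=2,f=2) a[fast]=0 → fast++
(s=2,f=3) a[fast]=0 → fast++
(s=2,f=4) a[fast]=0 → fast++
(s=2,f=5) a[fast]=0 → fast++
(s=2,f=6) a[fast]=4≠0 swap→a[2]=4 → slow++,fast++
(s=3,f=7) a[fast]=8≠0 swap→a[3]=8 → slow++,fast++

slow=4, fast=8, a=[1, 2, 4, 8, 0, 0, 0, 0, 0, 0, 0, 0, 0]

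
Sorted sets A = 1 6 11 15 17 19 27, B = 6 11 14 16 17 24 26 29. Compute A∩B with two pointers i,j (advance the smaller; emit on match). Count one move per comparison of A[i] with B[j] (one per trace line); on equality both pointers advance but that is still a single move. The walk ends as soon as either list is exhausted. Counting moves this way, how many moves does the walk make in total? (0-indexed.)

11 moves

[i=0,j=0] 1<6 → i++
[i=1,j=0] 6==6 emit → i++,j++
[i=2,j=1] 11==11 emit → i++,j++
[i=3,j=2] 15>14 → j++
[i=3,j=3] 15<16 → i++
[i=4,j=3] 17>16 → j++
[i=4,j=4] 17==17 emit → i++,j++
[i=5,j=5] 19<24 → i++
[i=6,j=5] 27>24 → j++
[i=6,j=6] 27>26 → j++
[i=6,j=7] 27<29 → i++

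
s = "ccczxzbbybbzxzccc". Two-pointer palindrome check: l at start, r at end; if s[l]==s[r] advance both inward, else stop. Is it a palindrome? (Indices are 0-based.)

l=0 r=16: 'c'=='c', l++,r--
l=1 r=15: 'c'=='c', l++,r--
l=2 r=14: 'c'=='c', l++,r--
l=3 r=13: 'z'=='z', l++,r--
l=4 r=12: 'x'=='x', l++,r--
l=5 r=11: 'z'=='z', l++,r--
l=6 r=10: 'b'=='b', l++,r--
l=7 r=9: 'b'=='b', l++,r--

palindrome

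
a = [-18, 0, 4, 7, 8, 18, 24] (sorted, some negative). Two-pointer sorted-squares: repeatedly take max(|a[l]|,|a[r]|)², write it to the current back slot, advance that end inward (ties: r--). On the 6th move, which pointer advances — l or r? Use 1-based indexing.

r

l=1 r=7: |-18|<=|24| out[7]=576, r--
l=1 r=6: |-18|<=|18| out[6]=324, r--
l=1 r=5: |-18|>|8| out[5]=324, l++
l=2 r=5: |0|<=|8| out[4]=64, r--
l=2 r=4: |0|<=|7| out[3]=49, r--
l=2 r=3: |0|<=|4| out[2]=16, r--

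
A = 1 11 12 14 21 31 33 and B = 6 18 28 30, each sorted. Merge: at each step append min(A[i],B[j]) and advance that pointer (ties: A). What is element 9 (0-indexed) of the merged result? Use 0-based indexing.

[i=0,j=0] A[i]=1<=B[j]=6 take 1 → i++
[i=1,j=0] A[i]=11>B[j]=6 take 6 → j++
[i=1,j=1] A[i]=11<=B[j]=18 take 11 → i++
[i=2,j=1] A[i]=12<=B[j]=18 take 12 → i++
[i=3,j=1] A[i]=14<=B[j]=18 take 14 → i++
[i=4,j=1] A[i]=21>B[j]=18 take 18 → j++
[i=4,j=2] A[i]=21<=B[j]=28 take 21 → i++
[i=5,j=2] A[i]=31>B[j]=28 take 28 → j++
[i=5,j=3] A[i]=31>B[j]=30 take 30 → j++
[i=5,j=4] B done, take A[i]=31 → i++
[i=6,j=4] B done, take A[i]=33 → i++

merged[9] = 31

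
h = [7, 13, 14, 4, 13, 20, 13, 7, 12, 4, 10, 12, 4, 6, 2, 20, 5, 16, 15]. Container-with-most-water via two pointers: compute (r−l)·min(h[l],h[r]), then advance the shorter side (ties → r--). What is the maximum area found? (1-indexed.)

[1,19] min(7,15)*18=126 best=126 * → l++
[2,19] min(13,15)*17=221 best=221 * → l++
[3,19] min(14,15)*16=224 best=224 * → l++
[4,19] min(4,15)*15=60 best=224 → l++
[5,19] min(13,15)*14=182 best=224 → l++
[6,19] min(20,15)*13=195 best=224 → r--
[6,18] min(20,16)*12=192 best=224 → r--
[6,17] min(20,5)*11=55 best=224 → r--
[6,16] min(20,20)*10=200 best=224 → r--
[6,15] min(20,2)*9=18 best=224 → r--
[6,14] min(20,6)*8=48 best=224 → r--
[6,13] min(20,4)*7=28 best=224 → r--
[6,12] min(20,12)*6=72 best=224 → r--
[6,11] min(20,10)*5=50 best=224 → r--
[6,10] min(20,4)*4=16 best=224 → r--
[6,9] min(20,12)*3=36 best=224 → r--
[6,8] min(20,7)*2=14 best=224 → r--
[6,7] min(20,13)*1=13 best=224 → r--

max area = 224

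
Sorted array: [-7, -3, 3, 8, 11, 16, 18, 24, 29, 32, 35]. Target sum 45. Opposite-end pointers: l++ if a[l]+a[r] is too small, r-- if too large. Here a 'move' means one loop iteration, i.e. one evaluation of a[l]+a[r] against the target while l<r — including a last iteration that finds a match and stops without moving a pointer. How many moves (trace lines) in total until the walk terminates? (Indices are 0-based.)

[0,10] -7+35=28 <45 → l++
[1,10] -3+35=32 <45 → l++
[2,10] 3+35=38 <45 → l++
[3,10] 8+35=43 <45 → l++
[4,10] 11+35=46 >45 → r--
[4,9] 11+32=43 <45 → l++
[5,9] 16+32=48 >45 → r--
[5,8] 16+29=45 → found

8 moves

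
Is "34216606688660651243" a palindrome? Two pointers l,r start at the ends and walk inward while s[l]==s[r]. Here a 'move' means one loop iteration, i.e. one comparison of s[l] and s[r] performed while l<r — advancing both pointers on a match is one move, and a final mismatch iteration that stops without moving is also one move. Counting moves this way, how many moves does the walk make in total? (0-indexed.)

[0,19] '3'=='3' → l++,r--
[1,18] '4'=='4' → l++,r--
[2,17] '2'=='2' → l++,r--
[3,16] '1'=='1' → l++,r--
[4,15] '6'!='5' → stop

5 moves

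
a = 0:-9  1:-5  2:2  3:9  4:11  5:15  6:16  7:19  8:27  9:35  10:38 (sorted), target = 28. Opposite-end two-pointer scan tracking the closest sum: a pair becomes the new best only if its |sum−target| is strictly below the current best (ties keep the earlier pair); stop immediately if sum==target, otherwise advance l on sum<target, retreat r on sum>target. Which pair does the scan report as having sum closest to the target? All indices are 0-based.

[0,10] -9+38=29 d=1 * → r--
[0,9] -9+35=26 d=2 → l++
[1,9] -5+35=30 d=2 → r--
[1,8] -5+27=22 d=6 → l++
[2,8] 2+27=29 d=1 → r--
[2,7] 2+19=21 d=7 → l++
[3,7] 9+19=28 d=0 * → stop

pair (9, 19) with sum 28 (|Δ|=0)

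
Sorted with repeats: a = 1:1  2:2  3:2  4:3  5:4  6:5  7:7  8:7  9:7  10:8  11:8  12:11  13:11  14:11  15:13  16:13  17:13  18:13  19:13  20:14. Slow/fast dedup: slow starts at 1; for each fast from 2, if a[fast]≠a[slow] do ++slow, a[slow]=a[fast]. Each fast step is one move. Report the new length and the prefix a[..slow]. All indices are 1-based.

(s=1,f=2) a[fast]=2≠a[slow]=1 write a[2]=2 → slow++,fast++
(s=2,f=3) a[fast]=2=a[slow] dup → fast++
(s=2,f=4) a[fast]=3≠a[slow]=2 write a[3]=3 → slow++,fast++
(s=3,f=5) a[fast]=4≠a[slow]=3 write a[4]=4 → slow++,fast++
(s=4,f=6) a[fast]=5≠a[slow]=4 write a[5]=5 → slow++,fast++
(s=5,f=7) a[fast]=7≠a[slow]=5 write a[6]=7 → slow++,fast++
(s=6,f=8) a[fast]=7=a[slow] dup → fast++
(s=6,f=9) a[fast]=7=a[slow] dup → fast++
(s=6,f=10) a[fast]=8≠a[slow]=7 write a[7]=8 → slow++,fast++
(s=7,f=11) a[fast]=8=a[slow] dup → fast++
(s=7,f=12) a[fast]=11≠a[slow]=8 write a[8]=11 → slow++,fast++
(s=8,f=13) a[fast]=11=a[slow] dup → fast++
(s=8,f=14) a[fast]=11=a[slow] dup → fast++
(s=8,f=15) a[fast]=13≠a[slow]=11 write a[9]=13 → slow++,fast++
(s=9,f=16) a[fast]=13=a[slow] dup → fast++
(s=9,f=17) a[fast]=13=a[slow] dup → fast++
(s=9,f=18) a[fast]=13=a[slow] dup → fast++
(s=9,f=19) a[fast]=13=a[slow] dup → fast++
(s=9,f=20) a[fast]=14≠a[slow]=13 write a[10]=14 → slow++,fast++

length 10; prefix = [1, 2, 3, 4, 5, 7, 8, 11, 13, 14]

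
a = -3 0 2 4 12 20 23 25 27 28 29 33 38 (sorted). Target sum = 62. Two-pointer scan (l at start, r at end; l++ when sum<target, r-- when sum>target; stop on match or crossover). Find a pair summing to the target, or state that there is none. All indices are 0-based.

l=0 r=12: -3+38=35 <62, l++
l=1 r=12: 0+38=38 <62, l++
l=2 r=12: 2+38=40 <62, l++
l=3 r=12: 4+38=42 <62, l++
l=4 r=12: 12+38=50 <62, l++
l=5 r=12: 20+38=58 <62, l++
l=6 r=12: 23+38=61 <62, l++
l=7 r=12: 25+38=63 >62, r--
l=7 r=11: 25+33=58 <62, l++
l=8 r=11: 27+33=60 <62, l++
l=9 r=11: 28+33=61 <62, l++
l=10 r=11: 29+33=62, found

(29, 33)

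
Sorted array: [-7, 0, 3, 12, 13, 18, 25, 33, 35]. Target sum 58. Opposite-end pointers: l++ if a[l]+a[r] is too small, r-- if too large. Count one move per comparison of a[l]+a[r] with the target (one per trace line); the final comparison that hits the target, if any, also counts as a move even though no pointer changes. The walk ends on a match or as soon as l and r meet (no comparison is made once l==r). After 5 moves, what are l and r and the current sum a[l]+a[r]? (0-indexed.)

[0,8] -7+35=28 <58 → l++
[1,8] 0+35=35 <58 → l++
[2,8] 3+35=38 <58 → l++
[3,8] 12+35=47 <58 → l++
[4,8] 13+35=48 <58 → l++

l=5, r=8, sum=53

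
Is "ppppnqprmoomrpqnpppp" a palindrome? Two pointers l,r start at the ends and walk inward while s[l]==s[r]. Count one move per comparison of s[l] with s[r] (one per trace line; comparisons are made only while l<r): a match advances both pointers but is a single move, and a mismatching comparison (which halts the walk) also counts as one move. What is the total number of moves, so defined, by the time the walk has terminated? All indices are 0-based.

10 moves

[0,19] 'p'=='p' → l++,r--
[1,18] 'p'=='p' → l++,r--
[2,17] 'p'=='p' → l++,r--
[3,16] 'p'=='p' → l++,r--
[4,15] 'n'=='n' → l++,r--
[5,14] 'q'=='q' → l++,r--
[6,13] 'p'=='p' → l++,r--
[7,12] 'r'=='r' → l++,r--
[8,11] 'm'=='m' → l++,r--
[9,10] 'o'=='o' → l++,r--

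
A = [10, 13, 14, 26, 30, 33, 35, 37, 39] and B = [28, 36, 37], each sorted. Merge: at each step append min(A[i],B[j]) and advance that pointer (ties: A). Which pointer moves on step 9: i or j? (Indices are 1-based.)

j

i=1 j=1: A[i]=10<=B[j]=28 take 10, i++
i=2 j=1: A[i]=13<=B[j]=28 take 13, i++
i=3 j=1: A[i]=14<=B[j]=28 take 14, i++
i=4 j=1: A[i]=26<=B[j]=28 take 26, i++
i=5 j=1: A[i]=30>B[j]=28 take 28, j++
i=5 j=2: A[i]=30<=B[j]=36 take 30, i++
i=6 j=2: A[i]=33<=B[j]=36 take 33, i++
i=7 j=2: A[i]=35<=B[j]=36 take 35, i++
i=8 j=2: A[i]=37>B[j]=36 take 36, j++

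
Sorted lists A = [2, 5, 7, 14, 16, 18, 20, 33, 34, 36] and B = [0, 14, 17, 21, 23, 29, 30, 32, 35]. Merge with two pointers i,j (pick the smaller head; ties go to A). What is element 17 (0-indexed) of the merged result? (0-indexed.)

merged[17] = 35

i=0 j=0: A[i]=2>B[j]=0 take 0, j++
i=0 j=1: A[i]=2<=B[j]=14 take 2, i++
i=1 j=1: A[i]=5<=B[j]=14 take 5, i++
i=2 j=1: A[i]=7<=B[j]=14 take 7, i++
i=3 j=1: A[i]=14<=B[j]=14 take 14, i++
i=4 j=1: A[i]=16>B[j]=14 take 14, j++
i=4 j=2: A[i]=16<=B[j]=17 take 16, i++
i=5 j=2: A[i]=18>B[j]=17 take 17, j++
i=5 j=3: A[i]=18<=B[j]=21 take 18, i++
i=6 j=3: A[i]=20<=B[j]=21 take 20, i++
i=7 j=3: A[i]=33>B[j]=21 take 21, j++
i=7 j=4: A[i]=33>B[j]=23 take 23, j++
i=7 j=5: A[i]=33>B[j]=29 take 29, j++
i=7 j=6: A[i]=33>B[j]=30 take 30, j++
i=7 j=7: A[i]=33>B[j]=32 take 32, j++
i=7 j=8: A[i]=33<=B[j]=35 take 33, i++
i=8 j=8: A[i]=34<=B[j]=35 take 34, i++
i=9 j=8: A[i]=36>B[j]=35 take 35, j++
i=9 j=9: B done, take A[i]=36, i++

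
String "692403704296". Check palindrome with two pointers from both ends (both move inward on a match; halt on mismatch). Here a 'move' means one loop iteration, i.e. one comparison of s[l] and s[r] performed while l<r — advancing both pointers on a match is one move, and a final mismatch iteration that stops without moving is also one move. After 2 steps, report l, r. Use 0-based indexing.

l=0 r=11: '6'=='6', l++,r--
l=1 r=10: '9'=='9', l++,r--

l=2, r=9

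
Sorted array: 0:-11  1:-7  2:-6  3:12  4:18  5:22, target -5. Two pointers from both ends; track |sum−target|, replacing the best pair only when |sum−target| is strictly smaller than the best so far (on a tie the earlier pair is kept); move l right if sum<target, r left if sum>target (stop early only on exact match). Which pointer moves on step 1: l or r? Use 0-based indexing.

r

[0,5] -11+22=11 d=16 * → r--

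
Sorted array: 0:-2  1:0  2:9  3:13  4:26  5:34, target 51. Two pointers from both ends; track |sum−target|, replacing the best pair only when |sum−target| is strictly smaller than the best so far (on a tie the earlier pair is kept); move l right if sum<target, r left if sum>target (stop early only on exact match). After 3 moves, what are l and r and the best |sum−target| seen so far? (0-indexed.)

l=0 r=5: -2+34=32 d=19 *, l++
l=1 r=5: 0+34=34 d=17 *, l++
l=2 r=5: 9+34=43 d=8 *, l++

l=3, r=5, best |Δ|=8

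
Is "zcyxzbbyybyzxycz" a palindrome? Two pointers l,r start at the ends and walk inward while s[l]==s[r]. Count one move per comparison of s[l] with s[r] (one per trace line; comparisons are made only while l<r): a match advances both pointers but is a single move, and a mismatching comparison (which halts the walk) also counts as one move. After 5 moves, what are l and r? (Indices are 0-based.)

l=5, r=10

[0,15] 'z'=='z' → l++,r--
[1,14] 'c'=='c' → l++,r--
[2,13] 'y'=='y' → l++,r--
[3,12] 'x'=='x' → l++,r--
[4,11] 'z'=='z' → l++,r--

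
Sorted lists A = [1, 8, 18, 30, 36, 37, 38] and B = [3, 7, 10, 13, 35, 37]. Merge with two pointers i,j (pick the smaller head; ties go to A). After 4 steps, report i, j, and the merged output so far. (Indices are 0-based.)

i=2, j=2, merged so far=[1, 3, 7, 8]

[i=0,j=0] A[i]=1<=B[j]=3 take 1 → i++
[i=1,j=0] A[i]=8>B[j]=3 take 3 → j++
[i=1,j=1] A[i]=8>B[j]=7 take 7 → j++
[i=1,j=2] A[i]=8<=B[j]=10 take 8 → i++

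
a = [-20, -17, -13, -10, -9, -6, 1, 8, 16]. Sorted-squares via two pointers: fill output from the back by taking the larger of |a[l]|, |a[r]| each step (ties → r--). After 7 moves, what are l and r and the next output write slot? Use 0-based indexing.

[0,8] |-20|>|16| out[8]=400 → l++
[1,8] |-17|>|16| out[7]=289 → l++
[2,8] |-13|<=|16| out[6]=256 → r--
[2,7] |-13|>|8| out[5]=169 → l++
[3,7] |-10|>|8| out[4]=100 → l++
[4,7] |-9|>|8| out[3]=81 → l++
[5,7] |-6|<=|8| out[2]=64 → r--

l=5, r=6, next write slot=1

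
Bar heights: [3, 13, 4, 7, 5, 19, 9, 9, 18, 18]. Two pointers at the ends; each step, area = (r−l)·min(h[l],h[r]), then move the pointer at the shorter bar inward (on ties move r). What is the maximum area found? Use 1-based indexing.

max area = 104

l=1 r=10: min(3,18)*9=27 best=27 *, l++
l=2 r=10: min(13,18)*8=104 best=104 *, l++
l=3 r=10: min(4,18)*7=28 best=104, l++
l=4 r=10: min(7,18)*6=42 best=104, l++
l=5 r=10: min(5,18)*5=25 best=104, l++
l=6 r=10: min(19,18)*4=72 best=104, r--
l=6 r=9: min(19,18)*3=54 best=104, r--
l=6 r=8: min(19,9)*2=18 best=104, r--
l=6 r=7: min(19,9)*1=9 best=104, r--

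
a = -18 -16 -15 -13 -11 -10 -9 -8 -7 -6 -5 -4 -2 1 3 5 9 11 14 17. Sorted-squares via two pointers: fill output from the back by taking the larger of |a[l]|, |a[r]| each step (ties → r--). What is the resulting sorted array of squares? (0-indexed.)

[1, 4, 9, 16, 25, 25, 36, 49, 64, 81, 81, 100, 121, 121, 169, 196, 225, 256, 289, 324]

[0,19] |-18|>|17| out[19]=324 → l++
[1,19] |-16|<=|17| out[18]=289 → r--
[1,18] |-16|>|14| out[17]=256 → l++
[2,18] |-15|>|14| out[16]=225 → l++
[3,18] |-13|<=|14| out[15]=196 → r--
[3,17] |-13|>|11| out[14]=169 → l++
[4,17] |-11|<=|11| out[13]=121 → r--
[4,16] |-11|>|9| out[12]=121 → l++
[5,16] |-10|>|9| out[11]=100 → l++
[6,16] |-9|<=|9| out[10]=81 → r--
[6,15] |-9|>|5| out[9]=81 → l++
[7,15] |-8|>|5| out[8]=64 → l++
[8,15] |-7|>|5| out[7]=49 → l++
[9,15] |-6|>|5| out[6]=36 → l++
[10,15] |-5|<=|5| out[5]=25 → r--
[10,14] |-5|>|3| out[4]=25 → l++
[11,14] |-4|>|3| out[3]=16 → l++
[12,14] |-2|<=|3| out[2]=9 → r--
[12,13] |-2|>|1| out[1]=4 → l++
[13,13] |1|<=|1| out[0]=1 → r--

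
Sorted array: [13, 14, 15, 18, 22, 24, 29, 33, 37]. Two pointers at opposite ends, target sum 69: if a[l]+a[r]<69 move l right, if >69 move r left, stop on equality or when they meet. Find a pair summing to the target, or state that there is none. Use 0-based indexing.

no pair

[0,8] 13+37=50 <69 → l++
[1,8] 14+37=51 <69 → l++
[2,8] 15+37=52 <69 → l++
[3,8] 18+37=55 <69 → l++
[4,8] 22+37=59 <69 → l++
[5,8] 24+37=61 <69 → l++
[6,8] 29+37=66 <69 → l++
[7,8] 33+37=70 >69 → r--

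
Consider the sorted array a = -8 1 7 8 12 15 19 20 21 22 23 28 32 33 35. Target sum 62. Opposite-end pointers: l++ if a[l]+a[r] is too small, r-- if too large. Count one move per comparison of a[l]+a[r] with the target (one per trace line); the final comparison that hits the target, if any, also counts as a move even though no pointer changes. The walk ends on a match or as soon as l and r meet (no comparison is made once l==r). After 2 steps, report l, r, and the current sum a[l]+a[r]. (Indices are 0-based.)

l=2, r=14, sum=42

l=0 r=14: -8+35=27 <62, l++
l=1 r=14: 1+35=36 <62, l++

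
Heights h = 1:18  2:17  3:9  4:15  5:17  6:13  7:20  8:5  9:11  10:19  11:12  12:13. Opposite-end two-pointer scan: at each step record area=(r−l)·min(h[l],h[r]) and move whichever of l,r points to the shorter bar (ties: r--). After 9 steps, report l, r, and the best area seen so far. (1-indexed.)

l=1 r=12: min(18,13)*11=143 best=143 *, r--
l=1 r=11: min(18,12)*10=120 best=143, r--
l=1 r=10: min(18,19)*9=162 best=162 *, l++
l=2 r=10: min(17,19)*8=136 best=162, l++
l=3 r=10: min(9,19)*7=63 best=162, l++
l=4 r=10: min(15,19)*6=90 best=162, l++
l=5 r=10: min(17,19)*5=85 best=162, l++
l=6 r=10: min(13,19)*4=52 best=162, l++
l=7 r=10: min(20,19)*3=57 best=162, r--

l=7, r=9, best area=162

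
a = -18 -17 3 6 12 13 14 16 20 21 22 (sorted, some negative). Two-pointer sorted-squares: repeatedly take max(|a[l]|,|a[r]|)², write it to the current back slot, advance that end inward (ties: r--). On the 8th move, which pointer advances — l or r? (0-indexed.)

[0,10] |-18|<=|22| out[10]=484 → r--
[0,9] |-18|<=|21| out[9]=441 → r--
[0,8] |-18|<=|20| out[8]=400 → r--
[0,7] |-18|>|16| out[7]=324 → l++
[1,7] |-17|>|16| out[6]=289 → l++
[2,7] |3|<=|16| out[5]=256 → r--
[2,6] |3|<=|14| out[4]=196 → r--
[2,5] |3|<=|13| out[3]=169 → r--

r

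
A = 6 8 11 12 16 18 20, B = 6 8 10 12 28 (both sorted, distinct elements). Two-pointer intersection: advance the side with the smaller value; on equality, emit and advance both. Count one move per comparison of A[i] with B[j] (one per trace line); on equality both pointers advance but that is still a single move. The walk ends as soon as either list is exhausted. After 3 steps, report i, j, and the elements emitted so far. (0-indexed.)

i=2, j=3, emitted=[6, 8]

i=0 j=0: 6==6 emit, i++,j++
i=1 j=1: 8==8 emit, i++,j++
i=2 j=2: 11>10, j++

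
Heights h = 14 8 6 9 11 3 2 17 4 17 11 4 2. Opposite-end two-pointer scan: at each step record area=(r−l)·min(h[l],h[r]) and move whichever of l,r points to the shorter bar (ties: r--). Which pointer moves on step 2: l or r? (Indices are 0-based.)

[0,12] min(14,2)*12=24 best=24 * → r--
[0,11] min(14,4)*11=44 best=44 * → r--

r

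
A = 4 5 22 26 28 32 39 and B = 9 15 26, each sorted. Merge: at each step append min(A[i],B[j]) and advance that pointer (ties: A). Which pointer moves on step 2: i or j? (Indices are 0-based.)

i

i=0 j=0: A[i]=4<=B[j]=9 take 4, i++
i=1 j=0: A[i]=5<=B[j]=9 take 5, i++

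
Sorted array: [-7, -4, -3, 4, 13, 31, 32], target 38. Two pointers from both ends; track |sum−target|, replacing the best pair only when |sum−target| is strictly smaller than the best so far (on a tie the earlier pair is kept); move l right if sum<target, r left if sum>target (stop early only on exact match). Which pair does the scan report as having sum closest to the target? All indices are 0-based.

[0,6] -7+32=25 d=13 * → l++
[1,6] -4+32=28 d=10 * → l++
[2,6] -3+32=29 d=9 * → l++
[3,6] 4+32=36 d=2 * → l++
[4,6] 13+32=45 d=7 → r--
[4,5] 13+31=44 d=6 → r--

pair (4, 32) with sum 36 (|Δ|=2)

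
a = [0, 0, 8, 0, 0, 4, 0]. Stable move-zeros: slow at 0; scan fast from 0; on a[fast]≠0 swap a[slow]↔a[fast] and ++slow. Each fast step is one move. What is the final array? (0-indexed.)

[8, 4, 0, 0, 0, 0, 0]

slow=0 fast=0: a[fast]=0, fast++
slow=0 fast=1: a[fast]=0, fast++
slow=0 fast=2: a[fast]=8≠0 swap→a[0]=8, slow++,fast++
slow=1 fast=3: a[fast]=0, fast++
slow=1 fast=4: a[fast]=0, fast++
slow=1 fast=5: a[fast]=4≠0 swap→a[1]=4, slow++,fast++
slow=2 fast=6: a[fast]=0, fast++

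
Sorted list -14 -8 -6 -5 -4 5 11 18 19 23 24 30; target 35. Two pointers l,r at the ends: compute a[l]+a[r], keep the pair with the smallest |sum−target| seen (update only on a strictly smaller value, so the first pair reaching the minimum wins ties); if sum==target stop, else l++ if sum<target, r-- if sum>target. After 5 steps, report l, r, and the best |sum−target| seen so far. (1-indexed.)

[1,12] -14+30=16 d=19 * → l++
[2,12] -8+30=22 d=13 * → l++
[3,12] -6+30=24 d=11 * → l++
[4,12] -5+30=25 d=10 * → l++
[5,12] -4+30=26 d=9 * → l++

l=6, r=12, best |Δ|=9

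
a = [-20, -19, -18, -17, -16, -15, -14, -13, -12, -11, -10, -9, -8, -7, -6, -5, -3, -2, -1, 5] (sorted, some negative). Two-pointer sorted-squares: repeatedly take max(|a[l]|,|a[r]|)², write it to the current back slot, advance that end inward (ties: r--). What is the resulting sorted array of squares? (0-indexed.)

l=0 r=19: |-20|>|5| out[19]=400, l++
l=1 r=19: |-19|>|5| out[18]=361, l++
l=2 r=19: |-18|>|5| out[17]=324, l++
l=3 r=19: |-17|>|5| out[16]=289, l++
l=4 r=19: |-16|>|5| out[15]=256, l++
l=5 r=19: |-15|>|5| out[14]=225, l++
l=6 r=19: |-14|>|5| out[13]=196, l++
l=7 r=19: |-13|>|5| out[12]=169, l++
l=8 r=19: |-12|>|5| out[11]=144, l++
l=9 r=19: |-11|>|5| out[10]=121, l++
l=10 r=19: |-10|>|5| out[9]=100, l++
l=11 r=19: |-9|>|5| out[8]=81, l++
l=12 r=19: |-8|>|5| out[7]=64, l++
l=13 r=19: |-7|>|5| out[6]=49, l++
l=14 r=19: |-6|>|5| out[5]=36, l++
l=15 r=19: |-5|<=|5| out[4]=25, r--
l=15 r=18: |-5|>|-1| out[3]=25, l++
l=16 r=18: |-3|>|-1| out[2]=9, l++
l=17 r=18: |-2|>|-1| out[1]=4, l++
l=18 r=18: |-1|<=|-1| out[0]=1, r--

[1, 4, 9, 25, 25, 36, 49, 64, 81, 100, 121, 144, 169, 196, 225, 256, 289, 324, 361, 400]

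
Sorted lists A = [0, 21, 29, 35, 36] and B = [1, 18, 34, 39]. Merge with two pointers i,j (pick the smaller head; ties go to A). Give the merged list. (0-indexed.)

[0, 1, 18, 21, 29, 34, 35, 36, 39]

[i=0,j=0] A[i]=0<=B[j]=1 take 0 → i++
[i=1,j=0] A[i]=21>B[j]=1 take 1 → j++
[i=1,j=1] A[i]=21>B[j]=18 take 18 → j++
[i=1,j=2] A[i]=21<=B[j]=34 take 21 → i++
[i=2,j=2] A[i]=29<=B[j]=34 take 29 → i++
[i=3,j=2] A[i]=35>B[j]=34 take 34 → j++
[i=3,j=3] A[i]=35<=B[j]=39 take 35 → i++
[i=4,j=3] A[i]=36<=B[j]=39 take 36 → i++
[i=5,j=3] A done, take B[j]=39 → j++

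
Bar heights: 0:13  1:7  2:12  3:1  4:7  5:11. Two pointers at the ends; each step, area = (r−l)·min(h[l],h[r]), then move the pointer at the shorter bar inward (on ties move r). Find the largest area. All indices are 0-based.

max area = 55

[0,5] min(13,11)*5=55 best=55 * → r--
[0,4] min(13,7)*4=28 best=55 → r--
[0,3] min(13,1)*3=3 best=55 → r--
[0,2] min(13,12)*2=24 best=55 → r--
[0,1] min(13,7)*1=7 best=55 → r--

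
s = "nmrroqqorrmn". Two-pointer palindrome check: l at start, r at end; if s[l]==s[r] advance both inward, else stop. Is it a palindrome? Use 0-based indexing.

l=0 r=11: 'n'=='n', l++,r--
l=1 r=10: 'm'=='m', l++,r--
l=2 r=9: 'r'=='r', l++,r--
l=3 r=8: 'r'=='r', l++,r--
l=4 r=7: 'o'=='o', l++,r--
l=5 r=6: 'q'=='q', l++,r--

palindrome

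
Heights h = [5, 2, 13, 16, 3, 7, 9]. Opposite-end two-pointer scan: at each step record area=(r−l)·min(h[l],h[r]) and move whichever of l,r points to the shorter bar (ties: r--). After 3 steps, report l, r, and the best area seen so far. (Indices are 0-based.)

l=2, r=5, best area=36

[0,6] min(5,9)*6=30 best=30 * → l++
[1,6] min(2,9)*5=10 best=30 → l++
[2,6] min(13,9)*4=36 best=36 * → r--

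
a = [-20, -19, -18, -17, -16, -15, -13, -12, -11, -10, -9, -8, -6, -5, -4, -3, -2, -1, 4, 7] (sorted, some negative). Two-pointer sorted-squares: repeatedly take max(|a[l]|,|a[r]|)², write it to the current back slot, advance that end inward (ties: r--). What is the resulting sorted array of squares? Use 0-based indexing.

l=0 r=19: |-20|>|7| out[19]=400, l++
l=1 r=19: |-19|>|7| out[18]=361, l++
l=2 r=19: |-18|>|7| out[17]=324, l++
l=3 r=19: |-17|>|7| out[16]=289, l++
l=4 r=19: |-16|>|7| out[15]=256, l++
l=5 r=19: |-15|>|7| out[14]=225, l++
l=6 r=19: |-13|>|7| out[13]=169, l++
l=7 r=19: |-12|>|7| out[12]=144, l++
l=8 r=19: |-11|>|7| out[11]=121, l++
l=9 r=19: |-10|>|7| out[10]=100, l++
l=10 r=19: |-9|>|7| out[9]=81, l++
l=11 r=19: |-8|>|7| out[8]=64, l++
l=12 r=19: |-6|<=|7| out[7]=49, r--
l=12 r=18: |-6|>|4| out[6]=36, l++
l=13 r=18: |-5|>|4| out[5]=25, l++
l=14 r=18: |-4|<=|4| out[4]=16, r--
l=14 r=17: |-4|>|-1| out[3]=16, l++
l=15 r=17: |-3|>|-1| out[2]=9, l++
l=16 r=17: |-2|>|-1| out[1]=4, l++
l=17 r=17: |-1|<=|-1| out[0]=1, r--

[1, 4, 9, 16, 16, 25, 36, 49, 64, 81, 100, 121, 144, 169, 225, 256, 289, 324, 361, 400]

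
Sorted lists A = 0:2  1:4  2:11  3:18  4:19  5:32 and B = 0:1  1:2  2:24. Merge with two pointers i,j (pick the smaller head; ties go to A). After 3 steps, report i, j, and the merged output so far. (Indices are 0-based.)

i=1, j=2, merged so far=[1, 2, 2]

[i=0,j=0] A[i]=2>B[j]=1 take 1 → j++
[i=0,j=1] A[i]=2<=B[j]=2 take 2 → i++
[i=1,j=1] A[i]=4>B[j]=2 take 2 → j++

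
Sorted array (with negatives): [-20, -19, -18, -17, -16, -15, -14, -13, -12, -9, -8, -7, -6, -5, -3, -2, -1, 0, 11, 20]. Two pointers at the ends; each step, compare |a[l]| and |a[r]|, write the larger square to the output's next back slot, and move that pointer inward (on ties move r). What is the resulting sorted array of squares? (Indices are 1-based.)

[1,20] |-20|<=|20| out[20]=400 → r--
[1,19] |-20|>|11| out[19]=400 → l++
[2,19] |-19|>|11| out[18]=361 → l++
[3,19] |-18|>|11| out[17]=324 → l++
[4,19] |-17|>|11| out[16]=289 → l++
[5,19] |-16|>|11| out[15]=256 → l++
[6,19] |-15|>|11| out[14]=225 → l++
[7,19] |-14|>|11| out[13]=196 → l++
[8,19] |-13|>|11| out[12]=169 → l++
[9,19] |-12|>|11| out[11]=144 → l++
[10,19] |-9|<=|11| out[10]=121 → r--
[10,18] |-9|>|0| out[9]=81 → l++
[11,18] |-8|>|0| out[8]=64 → l++
[12,18] |-7|>|0| out[7]=49 → l++
[13,18] |-6|>|0| out[6]=36 → l++
[14,18] |-5|>|0| out[5]=25 → l++
[15,18] |-3|>|0| out[4]=9 → l++
[16,18] |-2|>|0| out[3]=4 → l++
[17,18] |-1|>|0| out[2]=1 → l++
[18,18] |0|<=|0| out[1]=0 → r--

[0, 1, 4, 9, 25, 36, 49, 64, 81, 121, 144, 169, 196, 225, 256, 289, 324, 361, 400, 400]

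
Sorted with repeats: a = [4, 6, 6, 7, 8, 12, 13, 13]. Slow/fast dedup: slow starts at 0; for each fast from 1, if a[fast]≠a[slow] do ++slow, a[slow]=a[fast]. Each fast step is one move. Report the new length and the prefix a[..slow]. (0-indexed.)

length 6; prefix = [4, 6, 7, 8, 12, 13]

(s=0,f=1) a[fast]=6≠a[slow]=4 write a[1]=6 → slow++,fast++
(s=1,f=2) a[fast]=6=a[slow] dup → fast++
(s=1,f=3) a[fast]=7≠a[slow]=6 write a[2]=7 → slow++,fast++
(s=2,f=4) a[fast]=8≠a[slow]=7 write a[3]=8 → slow++,fast++
(s=3,f=5) a[fast]=12≠a[slow]=8 write a[4]=12 → slow++,fast++
(s=4,f=6) a[fast]=13≠a[slow]=12 write a[5]=13 → slow++,fast++
(s=5,f=7) a[fast]=13=a[slow] dup → fast++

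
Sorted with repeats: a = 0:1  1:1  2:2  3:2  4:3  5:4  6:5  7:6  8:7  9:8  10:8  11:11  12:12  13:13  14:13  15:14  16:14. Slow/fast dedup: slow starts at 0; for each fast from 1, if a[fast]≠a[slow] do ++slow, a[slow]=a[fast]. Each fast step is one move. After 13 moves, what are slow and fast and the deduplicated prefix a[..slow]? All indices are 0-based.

slow=10, fast=14, prefix=[1, 2, 3, 4, 5, 6, 7, 8, 11, 12, 13]

(s=0,f=1) a[fast]=1=a[slow] dup → fast++
(s=0,f=2) a[fast]=2≠a[slow]=1 write a[1]=2 → slow++,fast++
(s=1,f=3) a[fast]=2=a[slow] dup → fast++
(s=1,f=4) a[fast]=3≠a[slow]=2 write a[2]=3 → slow++,fast++
(s=2,f=5) a[fast]=4≠a[slow]=3 write a[3]=4 → slow++,fast++
(s=3,f=6) a[fast]=5≠a[slow]=4 write a[4]=5 → slow++,fast++
(s=4,f=7) a[fast]=6≠a[slow]=5 write a[5]=6 → slow++,fast++
(s=5,f=8) a[fast]=7≠a[slow]=6 write a[6]=7 → slow++,fast++
(s=6,f=9) a[fast]=8≠a[slow]=7 write a[7]=8 → slow++,fast++
(s=7,f=10) a[fast]=8=a[slow] dup → fast++
(s=7,f=11) a[fast]=11≠a[slow]=8 write a[8]=11 → slow++,fast++
(s=8,f=12) a[fast]=12≠a[slow]=11 write a[9]=12 → slow++,fast++
(s=9,f=13) a[fast]=13≠a[slow]=12 write a[10]=13 → slow++,fast++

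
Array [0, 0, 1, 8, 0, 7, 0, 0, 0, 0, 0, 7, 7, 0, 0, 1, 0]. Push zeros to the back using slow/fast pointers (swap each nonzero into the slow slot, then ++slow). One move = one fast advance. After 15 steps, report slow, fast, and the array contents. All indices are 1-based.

slow=6, fast=16, a=[1, 8, 7, 7, 7, 0, 0, 0, 0, 0, 0, 0, 0, 0, 0, 1, 0]

(s=1,f=1) a[fast]=0 → fast++
(s=1,f=2) a[fast]=0 → fast++
(s=1,f=3) a[fast]=1≠0 swap→a[1]=1 → slow++,fast++
(s=2,f=4) a[fast]=8≠0 swap→a[2]=8 → slow++,fast++
(s=3,f=5) a[fast]=0 → fast++
(s=3,f=6) a[fast]=7≠0 swap→a[3]=7 → slow++,fast++
(s=4,f=7) a[fast]=0 → fast++
(s=4,f=8) a[fast]=0 → fast++
(s=4,f=9) a[fast]=0 → fast++
(s=4,f=10) a[fast]=0 → fast++
(s=4,f=11) a[fast]=0 → fast++
(s=4,f=12) a[fast]=7≠0 swap→a[4]=7 → slow++,fast++
(s=5,f=13) a[fast]=7≠0 swap→a[5]=7 → slow++,fast++
(s=6,f=14) a[fast]=0 → fast++
(s=6,f=15) a[fast]=0 → fast++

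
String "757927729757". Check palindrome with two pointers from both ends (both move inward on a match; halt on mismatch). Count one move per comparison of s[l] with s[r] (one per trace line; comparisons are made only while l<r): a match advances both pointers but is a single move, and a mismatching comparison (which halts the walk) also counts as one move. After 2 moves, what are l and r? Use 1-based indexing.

l=3, r=10

l=1 r=12: '7'=='7', l++,r--
l=2 r=11: '5'=='5', l++,r--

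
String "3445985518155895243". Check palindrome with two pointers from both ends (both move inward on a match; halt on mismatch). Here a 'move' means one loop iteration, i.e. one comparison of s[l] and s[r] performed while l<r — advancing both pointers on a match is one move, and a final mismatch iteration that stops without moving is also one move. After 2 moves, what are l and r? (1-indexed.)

l=1 r=19: '3'=='3', l++,r--
l=2 r=18: '4'=='4', l++,r--

l=3, r=17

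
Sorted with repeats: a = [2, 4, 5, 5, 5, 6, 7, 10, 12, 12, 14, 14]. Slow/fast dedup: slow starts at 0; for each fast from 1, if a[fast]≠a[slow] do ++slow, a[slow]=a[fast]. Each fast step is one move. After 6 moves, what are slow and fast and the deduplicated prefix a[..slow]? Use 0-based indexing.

slow=4, fast=7, prefix=[2, 4, 5, 6, 7]

slow=0 fast=1: a[fast]=4≠a[slow]=2 write a[1]=4, slow++,fast++
slow=1 fast=2: a[fast]=5≠a[slow]=4 write a[2]=5, slow++,fast++
slow=2 fast=3: a[fast]=5=a[slow] dup, fast++
slow=2 fast=4: a[fast]=5=a[slow] dup, fast++
slow=2 fast=5: a[fast]=6≠a[slow]=5 write a[3]=6, slow++,fast++
slow=3 fast=6: a[fast]=7≠a[slow]=6 write a[4]=7, slow++,fast++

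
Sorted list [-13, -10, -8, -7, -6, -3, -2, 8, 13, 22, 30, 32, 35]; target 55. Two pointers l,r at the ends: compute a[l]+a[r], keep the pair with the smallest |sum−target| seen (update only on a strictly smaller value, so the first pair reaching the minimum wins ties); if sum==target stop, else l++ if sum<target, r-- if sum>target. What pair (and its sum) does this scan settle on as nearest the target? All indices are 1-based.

[1,13] -13+35=22 d=33 * → l++
[2,13] -10+35=25 d=30 * → l++
[3,13] -8+35=27 d=28 * → l++
[4,13] -7+35=28 d=27 * → l++
[5,13] -6+35=29 d=26 * → l++
[6,13] -3+35=32 d=23 * → l++
[7,13] -2+35=33 d=22 * → l++
[8,13] 8+35=43 d=12 * → l++
[9,13] 13+35=48 d=7 * → l++
[10,13] 22+35=57 d=2 * → r--
[10,12] 22+32=54 d=1 * → l++
[11,12] 30+32=62 d=7 → r--

pair (22, 32) with sum 54 (|Δ|=1)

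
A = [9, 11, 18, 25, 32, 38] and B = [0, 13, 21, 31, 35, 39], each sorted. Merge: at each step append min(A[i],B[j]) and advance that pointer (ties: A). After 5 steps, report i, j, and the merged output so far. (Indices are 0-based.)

i=3, j=2, merged so far=[0, 9, 11, 13, 18]

[i=0,j=0] A[i]=9>B[j]=0 take 0 → j++
[i=0,j=1] A[i]=9<=B[j]=13 take 9 → i++
[i=1,j=1] A[i]=11<=B[j]=13 take 11 → i++
[i=2,j=1] A[i]=18>B[j]=13 take 13 → j++
[i=2,j=2] A[i]=18<=B[j]=21 take 18 → i++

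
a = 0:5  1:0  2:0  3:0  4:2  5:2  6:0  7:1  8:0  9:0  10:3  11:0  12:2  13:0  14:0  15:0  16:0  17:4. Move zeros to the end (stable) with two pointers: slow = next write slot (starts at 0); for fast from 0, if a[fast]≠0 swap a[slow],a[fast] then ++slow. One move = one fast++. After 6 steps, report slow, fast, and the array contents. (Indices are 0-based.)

(s=0,f=0) a[fast]=5≠0 swap→a[0]=5 → slow++,fast++
(s=1,f=1) a[fast]=0 → fast++
(s=1,f=2) a[fast]=0 → fast++
(s=1,f=3) a[fast]=0 → fast++
(s=1,f=4) a[fast]=2≠0 swap→a[1]=2 → slow++,fast++
(s=2,f=5) a[fast]=2≠0 swap→a[2]=2 → slow++,fast++

slow=3, fast=6, a=[5, 2, 2, 0, 0, 0, 0, 1, 0, 0, 3, 0, 2, 0, 0, 0, 0, 4]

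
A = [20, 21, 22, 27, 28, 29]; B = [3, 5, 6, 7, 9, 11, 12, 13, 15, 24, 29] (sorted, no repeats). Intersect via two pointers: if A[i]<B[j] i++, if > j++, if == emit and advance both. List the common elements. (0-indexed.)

[i=0,j=0] 20>3 → j++
[i=0,j=1] 20>5 → j++
[i=0,j=2] 20>6 → j++
[i=0,j=3] 20>7 → j++
[i=0,j=4] 20>9 → j++
[i=0,j=5] 20>11 → j++
[i=0,j=6] 20>12 → j++
[i=0,j=7] 20>13 → j++
[i=0,j=8] 20>15 → j++
[i=0,j=9] 20<24 → i++
[i=1,j=9] 21<24 → i++
[i=2,j=9] 22<24 → i++
[i=3,j=9] 27>24 → j++
[i=3,j=10] 27<29 → i++
[i=4,j=10] 28<29 → i++
[i=5,j=10] 29==29 emit → i++,j++

intersection = [29]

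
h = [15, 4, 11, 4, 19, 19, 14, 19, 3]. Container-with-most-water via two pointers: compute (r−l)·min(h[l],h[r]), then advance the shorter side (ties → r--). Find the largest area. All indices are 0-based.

l=0 r=8: min(15,3)*8=24 best=24 *, r--
l=0 r=7: min(15,19)*7=105 best=105 *, l++
l=1 r=7: min(4,19)*6=24 best=105, l++
l=2 r=7: min(11,19)*5=55 best=105, l++
l=3 r=7: min(4,19)*4=16 best=105, l++
l=4 r=7: min(19,19)*3=57 best=105, r--
l=4 r=6: min(19,14)*2=28 best=105, r--
l=4 r=5: min(19,19)*1=19 best=105, r--

max area = 105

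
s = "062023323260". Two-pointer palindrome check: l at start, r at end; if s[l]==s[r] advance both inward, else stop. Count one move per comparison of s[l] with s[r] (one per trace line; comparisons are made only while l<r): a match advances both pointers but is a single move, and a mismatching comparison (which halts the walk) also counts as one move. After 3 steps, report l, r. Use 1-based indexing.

l=4, r=9

[1,12] '0'=='0' → l++,r--
[2,11] '6'=='6' → l++,r--
[3,10] '2'=='2' → l++,r--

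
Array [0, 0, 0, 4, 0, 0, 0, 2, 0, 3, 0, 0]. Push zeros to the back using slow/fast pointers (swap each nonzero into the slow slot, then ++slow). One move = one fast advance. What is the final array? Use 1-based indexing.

[4, 2, 3, 0, 0, 0, 0, 0, 0, 0, 0, 0]

slow=1 fast=1: a[fast]=0, fast++
slow=1 fast=2: a[fast]=0, fast++
slow=1 fast=3: a[fast]=0, fast++
slow=1 fast=4: a[fast]=4≠0 swap→a[1]=4, slow++,fast++
slow=2 fast=5: a[fast]=0, fast++
slow=2 fast=6: a[fast]=0, fast++
slow=2 fast=7: a[fast]=0, fast++
slow=2 fast=8: a[fast]=2≠0 swap→a[2]=2, slow++,fast++
slow=3 fast=9: a[fast]=0, fast++
slow=3 fast=10: a[fast]=3≠0 swap→a[3]=3, slow++,fast++
slow=4 fast=11: a[fast]=0, fast++
slow=4 fast=12: a[fast]=0, fast++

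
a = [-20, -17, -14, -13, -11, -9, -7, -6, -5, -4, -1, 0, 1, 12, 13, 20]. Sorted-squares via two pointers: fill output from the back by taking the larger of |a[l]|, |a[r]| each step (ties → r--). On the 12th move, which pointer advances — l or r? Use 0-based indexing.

l

[0,15] |-20|<=|20| out[15]=400 → r--
[0,14] |-20|>|13| out[14]=400 → l++
[1,14] |-17|>|13| out[13]=289 → l++
[2,14] |-14|>|13| out[12]=196 → l++
[3,14] |-13|<=|13| out[11]=169 → r--
[3,13] |-13|>|12| out[10]=169 → l++
[4,13] |-11|<=|12| out[9]=144 → r--
[4,12] |-11|>|1| out[8]=121 → l++
[5,12] |-9|>|1| out[7]=81 → l++
[6,12] |-7|>|1| out[6]=49 → l++
[7,12] |-6|>|1| out[5]=36 → l++
[8,12] |-5|>|1| out[4]=25 → l++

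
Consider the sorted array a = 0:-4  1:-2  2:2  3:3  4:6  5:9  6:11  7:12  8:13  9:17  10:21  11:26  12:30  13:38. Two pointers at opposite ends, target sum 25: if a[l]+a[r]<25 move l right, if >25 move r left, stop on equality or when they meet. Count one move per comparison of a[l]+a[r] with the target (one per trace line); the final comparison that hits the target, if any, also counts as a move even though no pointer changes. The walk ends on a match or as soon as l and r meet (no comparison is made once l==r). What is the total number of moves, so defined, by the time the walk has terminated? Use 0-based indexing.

13 moves

l=0 r=13: -4+38=34 >25, r--
l=0 r=12: -4+30=26 >25, r--
l=0 r=11: -4+26=22 <25, l++
l=1 r=11: -2+26=24 <25, l++
l=2 r=11: 2+26=28 >25, r--
l=2 r=10: 2+21=23 <25, l++
l=3 r=10: 3+21=24 <25, l++
l=4 r=10: 6+21=27 >25, r--
l=4 r=9: 6+17=23 <25, l++
l=5 r=9: 9+17=26 >25, r--
l=5 r=8: 9+13=22 <25, l++
l=6 r=8: 11+13=24 <25, l++
l=7 r=8: 12+13=25, found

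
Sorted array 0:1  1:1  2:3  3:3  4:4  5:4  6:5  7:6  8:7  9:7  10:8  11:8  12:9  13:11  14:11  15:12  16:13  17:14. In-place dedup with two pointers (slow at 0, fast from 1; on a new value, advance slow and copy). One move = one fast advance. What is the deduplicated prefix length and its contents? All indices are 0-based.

slow=0 fast=1: a[fast]=1=a[slow] dup, fast++
slow=0 fast=2: a[fast]=3≠a[slow]=1 write a[1]=3, slow++,fast++
slow=1 fast=3: a[fast]=3=a[slow] dup, fast++
slow=1 fast=4: a[fast]=4≠a[slow]=3 write a[2]=4, slow++,fast++
slow=2 fast=5: a[fast]=4=a[slow] dup, fast++
slow=2 fast=6: a[fast]=5≠a[slow]=4 write a[3]=5, slow++,fast++
slow=3 fast=7: a[fast]=6≠a[slow]=5 write a[4]=6, slow++,fast++
slow=4 fast=8: a[fast]=7≠a[slow]=6 write a[5]=7, slow++,fast++
slow=5 fast=9: a[fast]=7=a[slow] dup, fast++
slow=5 fast=10: a[fast]=8≠a[slow]=7 write a[6]=8, slow++,fast++
slow=6 fast=11: a[fast]=8=a[slow] dup, fast++
slow=6 fast=12: a[fast]=9≠a[slow]=8 write a[7]=9, slow++,fast++
slow=7 fast=13: a[fast]=11≠a[slow]=9 write a[8]=11, slow++,fast++
slow=8 fast=14: a[fast]=11=a[slow] dup, fast++
slow=8 fast=15: a[fast]=12≠a[slow]=11 write a[9]=12, slow++,fast++
slow=9 fast=16: a[fast]=13≠a[slow]=12 write a[10]=13, slow++,fast++
slow=10 fast=17: a[fast]=14≠a[slow]=13 write a[11]=14, slow++,fast++

length 12; prefix = [1, 3, 4, 5, 6, 7, 8, 9, 11, 12, 13, 14]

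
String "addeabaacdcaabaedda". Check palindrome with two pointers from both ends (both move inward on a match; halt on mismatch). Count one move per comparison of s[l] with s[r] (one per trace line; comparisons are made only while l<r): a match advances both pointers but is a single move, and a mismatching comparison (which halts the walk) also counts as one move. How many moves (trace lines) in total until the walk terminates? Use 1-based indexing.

l=1 r=19: 'a'=='a', l++,r--
l=2 r=18: 'd'=='d', l++,r--
l=3 r=17: 'd'=='d', l++,r--
l=4 r=16: 'e'=='e', l++,r--
l=5 r=15: 'a'=='a', l++,r--
l=6 r=14: 'b'=='b', l++,r--
l=7 r=13: 'a'=='a', l++,r--
l=8 r=12: 'a'=='a', l++,r--
l=9 r=11: 'c'=='c', l++,r--

9 moves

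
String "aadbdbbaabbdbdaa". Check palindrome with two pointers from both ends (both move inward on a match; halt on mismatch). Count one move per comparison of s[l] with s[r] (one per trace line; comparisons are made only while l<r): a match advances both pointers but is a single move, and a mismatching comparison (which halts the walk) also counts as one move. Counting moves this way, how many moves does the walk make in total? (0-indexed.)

[0,15] 'a'=='a' → l++,r--
[1,14] 'a'=='a' → l++,r--
[2,13] 'd'=='d' → l++,r--
[3,12] 'b'=='b' → l++,r--
[4,11] 'd'=='d' → l++,r--
[5,10] 'b'=='b' → l++,r--
[6,9] 'b'=='b' → l++,r--
[7,8] 'a'=='a' → l++,r--

8 moves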